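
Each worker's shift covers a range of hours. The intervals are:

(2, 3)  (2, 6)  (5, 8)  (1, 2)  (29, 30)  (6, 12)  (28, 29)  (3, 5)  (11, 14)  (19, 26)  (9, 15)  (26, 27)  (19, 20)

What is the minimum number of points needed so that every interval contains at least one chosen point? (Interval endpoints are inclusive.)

Sorted: [1,2] [2,3] [3,5] [2,6] [5,8] [6,12] [11,14] [9,15] [19,20] [19,26] [26,27] [28,29] [29,30]
{[1,2],[2,3]} hit by 2; {[3,5],[2,6],[5,8]} hit by 5; {[6,12],[11,14],[9,15]} hit by 12; {[19,20],[19,26]} hit by 20; {[26,27]} hit by 27; {[28,29],[29,30]} hit by 29.
Points: 2, 5, 12, 20, 27, 29 (6 total).

6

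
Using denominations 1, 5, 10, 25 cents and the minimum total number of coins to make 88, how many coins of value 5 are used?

0

88 = 3×25 + 1×10 + 3×1
Count of 5: 0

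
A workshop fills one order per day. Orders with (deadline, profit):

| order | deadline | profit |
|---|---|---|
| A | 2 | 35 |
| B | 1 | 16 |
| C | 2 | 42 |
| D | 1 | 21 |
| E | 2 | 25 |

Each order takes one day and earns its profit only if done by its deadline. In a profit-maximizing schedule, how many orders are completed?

2

By profit: C(d2,42), A(d2,35), E(d2,25), D(d1,21), B(d1,16)
C→slot 2; A→slot 1; E skipped; D skipped; B skipped.
2 of 5 scheduled.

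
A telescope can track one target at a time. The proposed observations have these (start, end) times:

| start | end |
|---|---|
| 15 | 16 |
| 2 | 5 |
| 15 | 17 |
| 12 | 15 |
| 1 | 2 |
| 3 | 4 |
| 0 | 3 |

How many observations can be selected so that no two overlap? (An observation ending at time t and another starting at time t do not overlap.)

4

Order by finish time; keep every interval that doesn't clash with the previous kept one.
Sorted by end: (1,2)  (0,3)  (3,4)  (2,5)  (12,15)  (15,16)  (15,17)
take (1,2); skip (0,3); take (3,4); take (12,15); take (15,16); skip (15,17).
Selected 4 observations.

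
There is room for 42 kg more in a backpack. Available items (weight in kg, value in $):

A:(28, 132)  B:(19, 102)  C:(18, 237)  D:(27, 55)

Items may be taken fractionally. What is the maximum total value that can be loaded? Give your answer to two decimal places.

362.57

Order: C (237/18=13.17) > B (102/19=5.37) > A (132/28=4.71) > D (55/27=2.04)
Fill: take C (18 @ 237) → take B (19 @ 102) → take 5/28 of A → 23.57; 42/42 used.
Total value = 362.57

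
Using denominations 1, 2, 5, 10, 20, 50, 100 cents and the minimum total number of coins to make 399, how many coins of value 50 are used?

1

399 = 3×100 + 1×50 + 2×20 + 1×5 + 2×2
Count of 50: 1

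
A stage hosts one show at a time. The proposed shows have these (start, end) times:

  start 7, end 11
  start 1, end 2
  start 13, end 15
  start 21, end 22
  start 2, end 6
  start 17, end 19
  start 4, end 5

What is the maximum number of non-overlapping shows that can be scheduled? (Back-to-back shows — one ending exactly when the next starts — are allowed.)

Order by finish time; keep every interval that doesn't clash with the previous kept one.
Sorted by end: (1,2)  (4,5)  (2,6)  (7,11)  (13,15)  (17,19)  (21,22)
take (1,2); take (4,5); take (7,11); take (13,15); take (17,19); take (21,22).
Selected 6 shows.

6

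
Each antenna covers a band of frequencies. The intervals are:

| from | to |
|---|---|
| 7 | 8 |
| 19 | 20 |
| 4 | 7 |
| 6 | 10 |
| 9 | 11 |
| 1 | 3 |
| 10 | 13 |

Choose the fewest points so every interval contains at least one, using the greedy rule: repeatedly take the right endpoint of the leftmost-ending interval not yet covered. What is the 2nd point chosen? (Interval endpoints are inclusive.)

Sort by right endpoint; whenever an interval is uncovered, place a point at its right end.
By right end: [1,3]  [4,7]  [7,8]  [6,10]  [9,11]  [10,13]  [19,20]
[1,3] uncovered → point at 3; [4,7] uncovered → point at 7; [9,11] uncovered → point at 11; [19,20] uncovered → point at 20.
Points: 3, 7, 11, 20 (4 total).

7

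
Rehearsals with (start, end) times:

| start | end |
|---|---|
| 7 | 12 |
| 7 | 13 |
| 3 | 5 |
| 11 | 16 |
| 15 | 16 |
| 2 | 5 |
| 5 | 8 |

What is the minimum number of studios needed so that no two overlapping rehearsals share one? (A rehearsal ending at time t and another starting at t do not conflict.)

The answer is the maximum number of intervals overlapping at any instant.
Events (time:±→running): 2:+→1 3:+→2 5:-→1 5:-→0 5:+→1 7:+→2 7:+→3 … peak 3.

3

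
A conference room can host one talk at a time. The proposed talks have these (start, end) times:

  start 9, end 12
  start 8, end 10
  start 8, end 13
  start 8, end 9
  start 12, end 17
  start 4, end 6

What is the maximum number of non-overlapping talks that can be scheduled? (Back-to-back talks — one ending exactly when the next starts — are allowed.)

4

Sorted by end: (4,6)  (8,9)  (8,10)  (9,12)  (8,13)  (12,17)
take (4,6); take (8,9); take (9,12); take (12,17).
Selected 4 talks.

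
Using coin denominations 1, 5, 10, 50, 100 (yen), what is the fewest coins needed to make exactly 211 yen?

211 − 2×100→11 − 1×10→1 − 1×1→0
Total coins = 2 + 1 + 1 = 4

4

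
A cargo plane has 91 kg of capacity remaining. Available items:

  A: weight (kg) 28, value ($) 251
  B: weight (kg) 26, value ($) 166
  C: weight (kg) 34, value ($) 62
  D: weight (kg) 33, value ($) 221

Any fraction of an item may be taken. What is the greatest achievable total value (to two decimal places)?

Greedy by value/weight ratio, highest first.
Ratios (sorted): A 8.96, D 6.70, B 6.38, C 1.82
take A (28 @ 251); take D (33 @ 221); take B (26 @ 166); take 4/34 of C → 7.29. Capacity used 91/91.
Total value = 645.29

645.29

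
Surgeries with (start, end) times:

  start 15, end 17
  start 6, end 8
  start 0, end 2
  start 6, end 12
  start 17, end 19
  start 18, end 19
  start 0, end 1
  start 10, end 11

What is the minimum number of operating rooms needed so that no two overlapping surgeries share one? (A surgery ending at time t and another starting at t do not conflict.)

Count concurrent intervals with a sweep; the peak is the room count.
starts: [0, 0, 6, 6, 10, 15, 17, 18]
ends:   [1, 2, 8, 11, 12, 17, 19, 19]
s0→1 s0→2  — peak 2.

2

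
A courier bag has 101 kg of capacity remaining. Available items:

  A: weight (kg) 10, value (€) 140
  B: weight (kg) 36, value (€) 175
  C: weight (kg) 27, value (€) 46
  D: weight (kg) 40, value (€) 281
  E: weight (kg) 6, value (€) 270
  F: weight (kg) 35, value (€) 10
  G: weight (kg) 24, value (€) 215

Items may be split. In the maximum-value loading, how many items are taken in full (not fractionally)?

Ratios (sorted): E 45.00, A 14.00, G 8.96, D 7.03, B 4.86, C 1.70, F 0.29
take E (6 @ 270); take A (10 @ 140); take G (24 @ 215); take D (40 @ 281); take 21/36 of B → 102.08. Capacity used 101/101.
4 item(s) taken whole; one partial (take 21/36 of B).

4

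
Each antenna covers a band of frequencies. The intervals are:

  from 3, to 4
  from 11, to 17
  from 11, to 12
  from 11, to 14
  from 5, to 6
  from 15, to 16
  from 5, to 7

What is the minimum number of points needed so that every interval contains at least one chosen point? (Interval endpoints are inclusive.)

Process intervals by earliest right end; each time one isn't hit yet, stab at its right endpoint.
Sorted: [3,4] [5,6] [5,7] [11,12] [11,14] [15,16] [11,17]
{[3,4]} hit by 4; {[5,6],[5,7]} hit by 6; {[11,12],[11,14]} hit by 12; {[15,16],[11,17]} hit by 16.
Points: 4, 6, 12, 16 (4 total).

4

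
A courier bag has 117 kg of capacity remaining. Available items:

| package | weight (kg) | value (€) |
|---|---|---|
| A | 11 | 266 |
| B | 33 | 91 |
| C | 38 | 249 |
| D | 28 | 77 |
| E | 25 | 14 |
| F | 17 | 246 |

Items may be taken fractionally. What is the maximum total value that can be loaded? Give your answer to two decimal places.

901.50

Order: A (266/11=24.18) > F (246/17=14.47) > C (249/38=6.55) > B (91/33=2.76) > D (77/28=2.75) > E (14/25=0.56)
Fill: take A (11 @ 266) → take F (17 @ 246) → take C (38 @ 249) → take B (33 @ 91) → take 18/28 of D → 49.50; 117/117 used.
Total value = 901.50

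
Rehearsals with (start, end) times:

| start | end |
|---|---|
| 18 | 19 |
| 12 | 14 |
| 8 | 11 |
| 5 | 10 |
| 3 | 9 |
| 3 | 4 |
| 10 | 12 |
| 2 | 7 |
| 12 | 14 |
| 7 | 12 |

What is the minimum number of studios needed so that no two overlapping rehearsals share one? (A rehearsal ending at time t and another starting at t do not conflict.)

4

starts: [2, 3, 3, 5, 7, 8, 10, 12, 12, 18]
ends:   [4, 7, 9, 10, 11, 12, 12, 14, 14, 19]
s2→1 s3→2 s3→3 e4→2 s5→3 e7→2 s7→3 s8→4  — peak 4.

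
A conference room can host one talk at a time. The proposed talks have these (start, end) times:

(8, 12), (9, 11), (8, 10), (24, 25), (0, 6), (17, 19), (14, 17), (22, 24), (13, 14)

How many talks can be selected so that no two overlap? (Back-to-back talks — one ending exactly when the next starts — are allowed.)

7

Order by finish time; keep every interval that doesn't clash with the previous kept one.
By end time: (0,6), (8,10), (9,11), (8,12), (13,14), (14,17), (17,19), (22,24), (24,25).
Pick (0,6); next start ≥ 6 → (8,10); next start ≥ 10 → (13,14); next start ≥ 14 → (14,17); next start ≥ 17 → (17,19); next start ≥ 19 → (22,24); next start ≥ 24 → (24,25).
Selected 7 talks.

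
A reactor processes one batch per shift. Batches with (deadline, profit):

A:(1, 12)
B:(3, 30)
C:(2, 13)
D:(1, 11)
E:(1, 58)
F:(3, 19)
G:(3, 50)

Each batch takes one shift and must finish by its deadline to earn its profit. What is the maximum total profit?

Profit order: E=58 G=50 B=30 F=19 C=13 A=12 D=11
Assign: E→slot 1, G→slot 3, B→slot 2, F skipped, C skipped, A skipped, D skipped.
Slots: [1:E] [2:B] [3:G]
Profit = 58 + 30 + 50 = 138

138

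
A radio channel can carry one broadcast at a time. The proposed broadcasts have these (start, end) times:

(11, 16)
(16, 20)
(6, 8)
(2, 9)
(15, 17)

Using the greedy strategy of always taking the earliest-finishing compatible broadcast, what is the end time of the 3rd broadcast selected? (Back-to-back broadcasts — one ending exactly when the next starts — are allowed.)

By end time: (6,8), (2,9), (11,16), (15,17), (16,20).
Pick (6,8); next start ≥ 8 → (11,16); next start ≥ 16 → (16,20).
Selected: (6,8) (11,16) (16,20)

20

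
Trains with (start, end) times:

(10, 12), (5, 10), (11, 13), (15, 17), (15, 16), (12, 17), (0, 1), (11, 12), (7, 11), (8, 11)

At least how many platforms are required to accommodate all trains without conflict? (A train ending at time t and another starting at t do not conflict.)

Events (time:±→running): 0:+→1 1:-→0 5:+→1 7:+→2 8:+→3 … peak 3.

3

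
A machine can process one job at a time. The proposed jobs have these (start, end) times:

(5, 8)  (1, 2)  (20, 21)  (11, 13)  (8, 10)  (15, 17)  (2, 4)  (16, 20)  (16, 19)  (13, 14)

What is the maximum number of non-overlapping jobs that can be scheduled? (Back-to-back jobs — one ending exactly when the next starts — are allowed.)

8

By end time: (1,2), (2,4), (5,8), (8,10), (11,13), (13,14), (15,17), (16,19), (16,20), (20,21).
Pick (1,2); next start ≥ 2 → (2,4); next start ≥ 4 → (5,8); next start ≥ 8 → (8,10); next start ≥ 10 → (11,13); next start ≥ 13 → (13,14); next start ≥ 14 → (15,17); next start ≥ 17 → (20,21).
Selected 8 jobs.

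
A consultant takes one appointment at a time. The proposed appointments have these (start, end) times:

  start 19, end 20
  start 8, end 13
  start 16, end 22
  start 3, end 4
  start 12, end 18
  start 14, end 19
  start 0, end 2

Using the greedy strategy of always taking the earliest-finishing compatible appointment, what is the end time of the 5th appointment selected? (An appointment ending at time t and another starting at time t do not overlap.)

By end time: (0,2), (3,4), (8,13), (12,18), (14,19), (19,20), (16,22).
Pick (0,2); next start ≥ 2 → (3,4); next start ≥ 4 → (8,13); next start ≥ 13 → (14,19); next start ≥ 19 → (19,20).
Selected: (0,2) (3,4) (8,13) (14,19) (19,20)

20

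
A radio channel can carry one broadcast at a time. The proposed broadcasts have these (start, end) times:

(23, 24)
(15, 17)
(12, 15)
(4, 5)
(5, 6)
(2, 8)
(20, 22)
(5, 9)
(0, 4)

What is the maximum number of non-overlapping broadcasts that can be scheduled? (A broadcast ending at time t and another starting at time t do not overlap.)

7

By end time: (0,4), (4,5), (5,6), (2,8), (5,9), (12,15), (15,17), (20,22), (23,24).
Pick (0,4); next start ≥ 4 → (4,5); next start ≥ 5 → (5,6); next start ≥ 6 → (12,15); next start ≥ 15 → (15,17); next start ≥ 17 → (20,22); next start ≥ 22 → (23,24).
Selected 7 broadcasts.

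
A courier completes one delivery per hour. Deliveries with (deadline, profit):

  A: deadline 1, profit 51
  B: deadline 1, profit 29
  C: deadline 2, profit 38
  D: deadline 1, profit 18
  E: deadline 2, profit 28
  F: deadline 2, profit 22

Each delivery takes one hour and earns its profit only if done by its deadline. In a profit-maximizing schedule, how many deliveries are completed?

Take jobs in profit order; each goes to the latest open slot no later than its deadline.
By profit: A(d1,51), C(d2,38), B(d1,29), E(d2,28), F(d2,22), D(d1,18)
A→slot 1; C→slot 2; B skipped; E skipped; F skipped; D skipped.
2 of 6 scheduled.

2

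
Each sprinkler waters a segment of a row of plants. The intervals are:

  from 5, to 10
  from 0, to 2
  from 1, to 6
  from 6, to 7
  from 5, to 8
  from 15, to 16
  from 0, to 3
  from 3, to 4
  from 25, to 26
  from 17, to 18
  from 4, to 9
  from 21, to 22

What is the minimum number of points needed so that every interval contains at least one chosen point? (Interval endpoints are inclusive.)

Sorted: [0,2] [0,3] [3,4] [1,6] [6,7] [5,8] [4,9] [5,10] [15,16] [17,18] [21,22] [25,26]
{[0,2],[0,3]} hit by 2; {[3,4],[1,6]} hit by 4; {[6,7],[5,8],[4,9],[5,10]} hit by 7; {[15,16]} hit by 16; {[17,18]} hit by 18; {[21,22]} hit by 22; {[25,26]} hit by 26.
Points: 2, 4, 7, 16, 18, 22, 26 (7 total).

7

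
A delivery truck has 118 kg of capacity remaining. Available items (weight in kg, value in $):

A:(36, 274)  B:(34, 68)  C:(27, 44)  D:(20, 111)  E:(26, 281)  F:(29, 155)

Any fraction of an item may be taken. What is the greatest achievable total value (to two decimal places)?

835.00

Order: E (281/26=10.81) > A (274/36=7.61) > D (111/20=5.55) > F (155/29=5.34) > B (68/34=2.00) > C (44/27=1.63)
Fill: take E (26 @ 281) → take A (36 @ 274) → take D (20 @ 111) → take F (29 @ 155) → take 7/34 of B → 14.00; 118/118 used.
Total value = 835.00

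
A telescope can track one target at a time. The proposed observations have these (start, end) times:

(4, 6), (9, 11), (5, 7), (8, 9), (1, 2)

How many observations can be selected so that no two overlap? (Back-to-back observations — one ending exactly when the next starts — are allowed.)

4

Greedy by earliest finish: after sorting by end time, pick each interval compatible with the last pick.
Sorted by end: (1,2)  (4,6)  (5,7)  (8,9)  (9,11)
take (1,2); take (4,6); take (8,9); take (9,11).
Selected 4 observations.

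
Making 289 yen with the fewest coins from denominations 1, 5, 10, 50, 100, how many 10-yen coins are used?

Greedy: take as many of the largest coin as possible, then repeat with the remainder.
289 − 2×100→89 − 1×50→39 − 3×10→9 − 1×5→4 − 4×1→0
Count of 10: 3

3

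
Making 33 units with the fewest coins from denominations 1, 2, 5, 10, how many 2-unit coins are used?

33 − 3×10→3 − 1×2→1 − 1×1→0
Count of 2: 1

1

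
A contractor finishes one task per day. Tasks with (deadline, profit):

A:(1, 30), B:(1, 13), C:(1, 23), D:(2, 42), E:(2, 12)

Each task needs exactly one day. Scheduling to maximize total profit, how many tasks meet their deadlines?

2

Sort by profit descending; place each in the latest free slot ≤ its deadline.
Profit order: D=42 A=30 C=23 B=13 E=12
Assign: D→slot 2, A→slot 1, C skipped, B skipped, E skipped.
Slots: [1:A] [2:D]
2 of 5 scheduled.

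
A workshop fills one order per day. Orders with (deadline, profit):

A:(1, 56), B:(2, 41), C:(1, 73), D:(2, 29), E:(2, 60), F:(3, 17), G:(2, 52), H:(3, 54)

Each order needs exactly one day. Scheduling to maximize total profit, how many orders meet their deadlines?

3

Take jobs in profit order; each goes to the latest open slot no later than its deadline.
By profit: C(d1,73), E(d2,60), A(d1,56), H(d3,54), G(d2,52), B(d2,41), D(d2,29), F(d3,17)
C→slot 1; E→slot 2; A skipped; H→slot 3; G skipped; B skipped; D skipped; F skipped.
3 of 8 scheduled.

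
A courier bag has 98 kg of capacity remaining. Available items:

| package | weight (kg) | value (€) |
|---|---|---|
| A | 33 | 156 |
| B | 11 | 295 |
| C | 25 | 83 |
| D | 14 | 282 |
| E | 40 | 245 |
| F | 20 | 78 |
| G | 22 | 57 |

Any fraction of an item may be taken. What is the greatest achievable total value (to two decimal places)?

Greedy by value/weight ratio, highest first.
Ratios (sorted): B 26.82, D 20.14, E 6.12, A 4.73, F 3.90, C 3.32, G 2.59
take B (11 @ 295); take D (14 @ 282); take E (40 @ 245); take A (33 @ 156). Capacity used 98/98.
Total value = 978.00

978.00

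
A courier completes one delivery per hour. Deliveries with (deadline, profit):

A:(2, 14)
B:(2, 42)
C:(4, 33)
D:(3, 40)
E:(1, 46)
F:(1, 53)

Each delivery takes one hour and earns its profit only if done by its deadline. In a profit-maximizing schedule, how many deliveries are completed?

4

Profit order: F=53 E=46 B=42 D=40 C=33 A=14
Assign: F→slot 1, E skipped, B→slot 2, D→slot 3, C→slot 4, A skipped.
Slots: [1:F] [2:B] [3:D] [4:C]
4 of 6 scheduled.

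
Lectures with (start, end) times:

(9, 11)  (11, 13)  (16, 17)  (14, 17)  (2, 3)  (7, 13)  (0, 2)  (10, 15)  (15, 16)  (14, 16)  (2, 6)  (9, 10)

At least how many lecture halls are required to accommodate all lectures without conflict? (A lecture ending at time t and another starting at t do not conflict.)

Count concurrent intervals with a sweep; the peak is the room count.
Events (time:±→running): 0:+→1 2:-→0 2:+→1 2:+→2 3:-→1 6:-→0 7:+→1 9:+→2 9:+→3 … peak 3.

3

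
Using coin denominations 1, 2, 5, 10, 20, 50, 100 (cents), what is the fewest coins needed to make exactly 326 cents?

6

326 = 3×100 + 1×20 + 1×5 + 1×1
Total coins = 3 + 1 + 1 + 1 = 6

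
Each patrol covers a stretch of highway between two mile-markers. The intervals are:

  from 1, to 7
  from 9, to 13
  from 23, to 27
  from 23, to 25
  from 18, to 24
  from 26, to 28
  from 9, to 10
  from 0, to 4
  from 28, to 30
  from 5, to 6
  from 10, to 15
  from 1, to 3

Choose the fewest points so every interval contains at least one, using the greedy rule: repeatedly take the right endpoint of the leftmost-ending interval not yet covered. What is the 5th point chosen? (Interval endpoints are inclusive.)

28

Sorted: [1,3] [0,4] [5,6] [1,7] [9,10] [9,13] [10,15] [18,24] [23,25] [23,27] [26,28] [28,30]
{[1,3],[0,4]} hit by 3; {[5,6],[1,7]} hit by 6; {[9,10],[9,13],[10,15]} hit by 10; {[18,24],[23,25],[23,27]} hit by 24; {[26,28],[28,30]} hit by 28.
Points: 3, 6, 10, 24, 28 (5 total).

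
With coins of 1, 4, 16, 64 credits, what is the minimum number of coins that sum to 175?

10

Use the largest denomination that fits, subtract, and repeat.
175 − 2×64→47 − 2×16→15 − 3×4→3 − 3×1→0
Total coins = 2 + 2 + 3 + 3 = 10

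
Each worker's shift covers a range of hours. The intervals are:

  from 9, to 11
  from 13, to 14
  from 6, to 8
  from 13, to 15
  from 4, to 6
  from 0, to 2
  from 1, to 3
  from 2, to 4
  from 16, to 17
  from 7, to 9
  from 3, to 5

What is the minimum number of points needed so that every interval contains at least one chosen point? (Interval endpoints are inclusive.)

6

Process intervals by earliest right end; each time one isn't hit yet, stab at its right endpoint.
By right end: [0,2]  [1,3]  [2,4]  [3,5]  [4,6]  [6,8]  [7,9]  [9,11]  [13,14]  [13,15]  [16,17]
[0,2] uncovered → point at 2; [3,5] uncovered → point at 5; [6,8] uncovered → point at 8; [9,11] uncovered → point at 11; [13,14] uncovered → point at 14; [16,17] uncovered → point at 17.
Points: 2, 5, 8, 11, 14, 17 (6 total).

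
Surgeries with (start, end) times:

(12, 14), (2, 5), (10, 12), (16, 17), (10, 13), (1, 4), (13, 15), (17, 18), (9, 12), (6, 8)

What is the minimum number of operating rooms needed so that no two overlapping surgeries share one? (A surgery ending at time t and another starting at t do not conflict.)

Count concurrent intervals with a sweep; the peak is the room count.
Events (time:±→running): 1:+→1 2:+→2 4:-→1 5:-→0 6:+→1 8:-→0 9:+→1 10:+→2 10:+→3 … peak 3.

3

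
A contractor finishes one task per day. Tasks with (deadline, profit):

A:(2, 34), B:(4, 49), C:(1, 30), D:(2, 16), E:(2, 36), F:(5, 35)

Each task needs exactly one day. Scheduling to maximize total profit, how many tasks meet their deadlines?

Profit order: B=49 E=36 F=35 A=34 C=30 D=16
Assign: B→slot 4, E→slot 2, F→slot 5, A→slot 1, C skipped, D skipped.
Slots: [1:A] [2:E] [4:B] [5:F]
4 of 6 scheduled.

4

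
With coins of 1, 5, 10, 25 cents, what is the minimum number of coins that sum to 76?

76 = 3×25 + 1×1
Total coins = 3 + 1 = 4

4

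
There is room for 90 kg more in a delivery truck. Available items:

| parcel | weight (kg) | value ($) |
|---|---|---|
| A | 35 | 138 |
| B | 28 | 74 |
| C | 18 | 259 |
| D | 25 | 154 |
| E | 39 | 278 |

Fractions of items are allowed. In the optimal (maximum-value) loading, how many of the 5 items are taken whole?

Ratios (sorted): C 14.39, E 7.13, D 6.16, A 3.94, B 2.64
take C (18 @ 259); take E (39 @ 278); take D (25 @ 154); take 8/35 of A → 31.54. Capacity used 90/90.
3 item(s) taken whole; one partial (take 8/35 of A).

3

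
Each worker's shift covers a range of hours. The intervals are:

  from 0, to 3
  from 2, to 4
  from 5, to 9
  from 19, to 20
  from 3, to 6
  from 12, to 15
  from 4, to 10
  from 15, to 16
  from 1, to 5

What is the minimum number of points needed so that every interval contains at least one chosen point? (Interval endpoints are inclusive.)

4

Sort by right endpoint; whenever an interval is uncovered, place a point at its right end.
Sorted: [0,3] [2,4] [1,5] [3,6] [5,9] [4,10] [12,15] [15,16] [19,20]
{[0,3],[2,4],[1,5],[3,6]} hit by 3; {[5,9],[4,10]} hit by 9; {[12,15],[15,16]} hit by 15; {[19,20]} hit by 20.
Points: 3, 9, 15, 20 (4 total).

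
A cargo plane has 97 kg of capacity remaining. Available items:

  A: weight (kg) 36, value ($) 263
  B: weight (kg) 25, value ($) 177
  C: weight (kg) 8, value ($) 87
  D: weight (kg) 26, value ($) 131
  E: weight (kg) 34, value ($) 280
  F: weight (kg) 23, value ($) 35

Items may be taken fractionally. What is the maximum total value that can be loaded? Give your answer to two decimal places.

Sort by value per unit weight and fill in that order.
Ratios (sorted): C 10.88, E 8.24, A 7.31, B 7.08, D 5.04, F 1.52
take C (8 @ 87); take E (34 @ 280); take A (36 @ 263); take 19/25 of B → 134.52. Capacity used 97/97.
Total value = 764.52

764.52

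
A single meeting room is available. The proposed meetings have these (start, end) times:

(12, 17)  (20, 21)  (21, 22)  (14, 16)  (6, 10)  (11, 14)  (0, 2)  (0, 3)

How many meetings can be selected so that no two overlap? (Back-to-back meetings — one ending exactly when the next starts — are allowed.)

6

By end time: (0,2), (0,3), (6,10), (11,14), (14,16), (12,17), (20,21), (21,22).
Pick (0,2); next start ≥ 2 → (6,10); next start ≥ 10 → (11,14); next start ≥ 14 → (14,16); next start ≥ 16 → (20,21); next start ≥ 21 → (21,22).
Selected 6 meetings.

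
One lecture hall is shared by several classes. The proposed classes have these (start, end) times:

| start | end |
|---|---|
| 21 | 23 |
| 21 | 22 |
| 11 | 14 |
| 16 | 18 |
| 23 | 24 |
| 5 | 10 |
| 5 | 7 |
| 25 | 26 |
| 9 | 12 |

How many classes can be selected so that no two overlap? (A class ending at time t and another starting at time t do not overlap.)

6

By end time: (5,7), (5,10), (9,12), (11,14), (16,18), (21,22), (21,23), (23,24), (25,26).
Pick (5,7); next start ≥ 7 → (9,12); next start ≥ 12 → (16,18); next start ≥ 18 → (21,22); next start ≥ 22 → (23,24); next start ≥ 24 → (25,26).
Selected 6 classes.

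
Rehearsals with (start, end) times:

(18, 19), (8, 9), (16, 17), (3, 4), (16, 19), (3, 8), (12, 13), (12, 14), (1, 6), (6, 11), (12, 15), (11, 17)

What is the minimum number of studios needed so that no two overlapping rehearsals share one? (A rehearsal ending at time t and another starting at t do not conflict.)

starts: [1, 3, 3, 6, 8, 11, 12, 12, 12, 16, 16, 18]
ends:   [4, 6, 8, 9, 11, 13, 14, 15, 17, 17, 19, 19]
s1→1 s3→2 s3→3 e4→2 e6→1 s6→2 e8→1 s8→2 e9→1 e11→0 s11→1 s12→2 s12→3 s12→4  — peak 4.

4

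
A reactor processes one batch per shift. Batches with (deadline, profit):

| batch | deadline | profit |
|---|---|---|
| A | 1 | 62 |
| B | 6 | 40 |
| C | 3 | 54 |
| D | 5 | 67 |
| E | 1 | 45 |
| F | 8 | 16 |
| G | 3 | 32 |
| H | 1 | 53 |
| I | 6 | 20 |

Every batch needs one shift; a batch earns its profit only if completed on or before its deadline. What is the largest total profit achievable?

291

By profit: D(d5,67), A(d1,62), C(d3,54), H(d1,53), E(d1,45), B(d6,40), G(d3,32), I(d6,20), F(d8,16)
D→slot 5; A→slot 1; C→slot 3; H skipped; E skipped; B→slot 6; G→slot 2; I→slot 4; F→slot 8.
Profit = 62 + 32 + 54 + 20 + 67 + 40 + 16 = 291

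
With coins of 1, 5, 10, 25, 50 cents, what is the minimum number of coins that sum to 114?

Use the largest denomination that fits, subtract, and repeat.
114 − 2×50→14 − 1×10→4 − 4×1→0
Total coins = 2 + 1 + 4 = 7

7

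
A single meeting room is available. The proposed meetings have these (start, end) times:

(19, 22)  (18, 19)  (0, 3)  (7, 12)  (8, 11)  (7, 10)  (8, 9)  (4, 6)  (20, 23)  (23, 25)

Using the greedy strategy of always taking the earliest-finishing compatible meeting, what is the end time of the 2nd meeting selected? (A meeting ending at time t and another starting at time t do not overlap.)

Order by finish time; keep every interval that doesn't clash with the previous kept one.
By end time: (0,3), (4,6), (8,9), (7,10), (8,11), (7,12), (18,19), (19,22), (20,23), (23,25).
Pick (0,3); next start ≥ 3 → (4,6); next start ≥ 6 → (8,9); next start ≥ 9 → (18,19); next start ≥ 19 → (19,22); next start ≥ 22 → (23,25).
Selected: (0,3) (4,6) (8,9) (18,19) (19,22) (23,25)

6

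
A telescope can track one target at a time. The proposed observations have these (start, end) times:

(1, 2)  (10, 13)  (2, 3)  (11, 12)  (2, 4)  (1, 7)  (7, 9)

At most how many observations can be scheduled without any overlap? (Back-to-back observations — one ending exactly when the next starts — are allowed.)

Sorted by end: (1,2)  (2,3)  (2,4)  (1,7)  (7,9)  (11,12)  (10,13)
take (1,2); take (2,3); take (7,9); take (11,12).
Selected 4 observations.

4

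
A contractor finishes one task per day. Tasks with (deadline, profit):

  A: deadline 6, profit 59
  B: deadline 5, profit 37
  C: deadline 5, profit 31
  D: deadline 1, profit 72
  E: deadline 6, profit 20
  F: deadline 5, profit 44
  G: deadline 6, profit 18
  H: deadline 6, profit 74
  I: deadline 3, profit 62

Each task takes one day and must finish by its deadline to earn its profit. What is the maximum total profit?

By profit: H(d6,74), D(d1,72), I(d3,62), A(d6,59), F(d5,44), B(d5,37), C(d5,31), E(d6,20), G(d6,18)
H→slot 6; D→slot 1; I→slot 3; A→slot 5; F→slot 4; B→slot 2; C skipped; E skipped; G skipped.
Profit = 72 + 37 + 62 + 44 + 59 + 74 = 348

348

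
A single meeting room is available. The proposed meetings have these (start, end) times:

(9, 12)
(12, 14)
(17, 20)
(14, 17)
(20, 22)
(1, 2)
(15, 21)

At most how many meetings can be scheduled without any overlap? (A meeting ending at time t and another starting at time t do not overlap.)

By end time: (1,2), (9,12), (12,14), (14,17), (17,20), (15,21), (20,22).
Pick (1,2); next start ≥ 2 → (9,12); next start ≥ 12 → (12,14); next start ≥ 14 → (14,17); next start ≥ 17 → (17,20); next start ≥ 20 → (20,22).
Selected 6 meetings.

6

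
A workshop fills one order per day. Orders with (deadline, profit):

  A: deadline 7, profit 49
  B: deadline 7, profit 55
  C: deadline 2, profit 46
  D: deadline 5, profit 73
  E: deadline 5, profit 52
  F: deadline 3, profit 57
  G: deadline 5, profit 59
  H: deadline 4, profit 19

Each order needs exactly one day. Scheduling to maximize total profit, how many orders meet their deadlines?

7

Profit order: D=73 G=59 F=57 B=55 E=52 A=49 C=46 H=19
Assign: D→slot 5, G→slot 4, F→slot 3, B→slot 7, E→slot 2, A→slot 6, C→slot 1, H skipped.
Slots: [1:C] [2:E] [3:F] [4:G] [5:D] [6:A] [7:B]
7 of 8 scheduled.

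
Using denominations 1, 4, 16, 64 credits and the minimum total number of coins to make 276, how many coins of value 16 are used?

1

276 − 4×64→20 − 1×16→4 − 1×4→0
Count of 16: 1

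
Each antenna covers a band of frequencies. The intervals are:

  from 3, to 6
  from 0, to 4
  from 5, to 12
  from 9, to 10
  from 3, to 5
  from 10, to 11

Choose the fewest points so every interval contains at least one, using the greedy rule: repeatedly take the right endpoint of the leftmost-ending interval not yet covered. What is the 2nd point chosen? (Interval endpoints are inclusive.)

10

Sort by right endpoint; whenever an interval is uncovered, place a point at its right end.
Sorted: [0,4] [3,5] [3,6] [9,10] [10,11] [5,12]
{[0,4],[3,5],[3,6]} hit by 4; {[9,10],[10,11],[5,12]} hit by 10.
Points: 4, 10 (2 total).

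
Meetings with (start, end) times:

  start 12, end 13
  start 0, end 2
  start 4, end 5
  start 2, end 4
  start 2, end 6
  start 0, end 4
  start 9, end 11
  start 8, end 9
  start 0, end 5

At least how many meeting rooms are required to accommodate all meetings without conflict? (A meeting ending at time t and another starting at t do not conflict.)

Events (time:±→running): 0:+→1 0:+→2 0:+→3 2:-→2 2:+→3 2:+→4 … peak 4.

4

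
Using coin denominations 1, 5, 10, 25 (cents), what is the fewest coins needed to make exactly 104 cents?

104 − 4×25→4 − 4×1→0
Total coins = 4 + 4 = 8

8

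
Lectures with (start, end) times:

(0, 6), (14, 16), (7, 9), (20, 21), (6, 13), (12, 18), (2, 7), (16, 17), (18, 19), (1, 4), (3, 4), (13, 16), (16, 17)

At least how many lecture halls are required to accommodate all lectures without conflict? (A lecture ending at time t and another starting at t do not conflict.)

4

Events (time:±→running): 0:+→1 1:+→2 2:+→3 3:+→4 … peak 4.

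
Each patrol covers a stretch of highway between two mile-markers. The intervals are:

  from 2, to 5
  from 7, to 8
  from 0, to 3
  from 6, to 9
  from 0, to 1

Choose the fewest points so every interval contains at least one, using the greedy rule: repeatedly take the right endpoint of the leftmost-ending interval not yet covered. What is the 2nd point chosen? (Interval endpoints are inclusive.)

5

Sorted: [0,1] [0,3] [2,5] [7,8] [6,9]
{[0,1],[0,3]} hit by 1; {[2,5]} hit by 5; {[7,8],[6,9]} hit by 8.
Points: 1, 5, 8 (3 total).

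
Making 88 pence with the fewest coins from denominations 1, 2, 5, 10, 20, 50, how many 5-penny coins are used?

1

88 = 1×50 + 1×20 + 1×10 + 1×5 + 1×2 + 1×1
Count of 5: 1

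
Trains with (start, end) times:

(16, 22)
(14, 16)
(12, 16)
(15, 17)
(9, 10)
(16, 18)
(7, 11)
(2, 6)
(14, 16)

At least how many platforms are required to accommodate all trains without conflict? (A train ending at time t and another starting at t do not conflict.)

4

starts: [2, 7, 9, 12, 14, 14, 15, 16, 16]
ends:   [6, 10, 11, 16, 16, 16, 17, 18, 22]
s2→1 e6→0 s7→1 s9→2 e10→1 e11→0 s12→1 s14→2 s14→3 s15→4  — peak 4.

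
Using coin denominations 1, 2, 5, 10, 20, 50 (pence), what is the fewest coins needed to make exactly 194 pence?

7

Use the largest denomination that fits, subtract, and repeat.
194 − 3×50→44 − 2×20→4 − 2×2→0
Total coins = 3 + 2 + 2 = 7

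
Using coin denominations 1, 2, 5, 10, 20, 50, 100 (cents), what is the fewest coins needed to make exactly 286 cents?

7

Use the largest denomination that fits, subtract, and repeat.
286 − 2×100→86 − 1×50→36 − 1×20→16 − 1×10→6 − 1×5→1 − 1×1→0
Total coins = 2 + 1 + 1 + 1 + 1 + 1 = 7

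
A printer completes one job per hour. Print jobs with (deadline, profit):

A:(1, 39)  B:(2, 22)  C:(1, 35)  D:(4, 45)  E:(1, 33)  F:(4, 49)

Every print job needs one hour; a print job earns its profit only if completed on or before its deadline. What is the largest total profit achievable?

155

By profit: F(d4,49), D(d4,45), A(d1,39), C(d1,35), E(d1,33), B(d2,22)
F→slot 4; D→slot 3; A→slot 1; C skipped; E skipped; B→slot 2.
Profit = 39 + 22 + 45 + 49 = 155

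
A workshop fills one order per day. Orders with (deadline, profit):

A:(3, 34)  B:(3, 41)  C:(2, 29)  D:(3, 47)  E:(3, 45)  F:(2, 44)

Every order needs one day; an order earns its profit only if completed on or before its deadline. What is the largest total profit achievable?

136

Sort by profit descending; place each in the latest free slot ≤ its deadline.
Profit order: D=47 E=45 F=44 B=41 A=34 C=29
Assign: D→slot 3, E→slot 2, F→slot 1, B skipped, A skipped, C skipped.
Slots: [1:F] [2:E] [3:D]
Profit = 44 + 45 + 47 = 136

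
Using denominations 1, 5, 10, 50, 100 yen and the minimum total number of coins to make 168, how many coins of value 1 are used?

Use the largest denomination that fits, subtract, and repeat.
168 = 1×100 + 1×50 + 1×10 + 1×5 + 3×1
Count of 1: 3

3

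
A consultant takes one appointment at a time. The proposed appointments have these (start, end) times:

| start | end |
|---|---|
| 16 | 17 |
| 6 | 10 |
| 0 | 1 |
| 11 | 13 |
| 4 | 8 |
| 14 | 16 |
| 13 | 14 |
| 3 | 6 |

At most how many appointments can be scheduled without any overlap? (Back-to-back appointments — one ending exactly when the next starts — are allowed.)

7

By end time: (0,1), (3,6), (4,8), (6,10), (11,13), (13,14), (14,16), (16,17).
Pick (0,1); next start ≥ 1 → (3,6); next start ≥ 6 → (6,10); next start ≥ 10 → (11,13); next start ≥ 13 → (13,14); next start ≥ 14 → (14,16); next start ≥ 16 → (16,17).
Selected 7 appointments.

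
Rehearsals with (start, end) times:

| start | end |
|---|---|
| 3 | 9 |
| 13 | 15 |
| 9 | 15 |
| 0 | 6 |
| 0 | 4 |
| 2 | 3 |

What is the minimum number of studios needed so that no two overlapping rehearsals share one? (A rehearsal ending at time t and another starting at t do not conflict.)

3

starts: [0, 0, 2, 3, 9, 13]
ends:   [3, 4, 6, 9, 15, 15]
s0→1 s0→2 s2→3  — peak 3.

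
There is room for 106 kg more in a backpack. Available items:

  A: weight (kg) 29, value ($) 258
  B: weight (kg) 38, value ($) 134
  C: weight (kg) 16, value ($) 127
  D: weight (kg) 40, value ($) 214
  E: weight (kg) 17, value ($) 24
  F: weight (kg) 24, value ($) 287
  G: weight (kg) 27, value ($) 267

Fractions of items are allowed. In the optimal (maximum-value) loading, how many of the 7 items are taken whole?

Order: F (287/24=11.96) > G (267/27=9.89) > A (258/29=8.90) > C (127/16=7.94) > D (214/40=5.35) > B (134/38=3.53) > E (24/17=1.41)
Fill: take F (24 @ 287) → take G (27 @ 267) → take A (29 @ 258) → take C (16 @ 127) → take 10/40 of D → 53.50; 106/106 used.
4 item(s) taken whole; one partial (take 10/40 of D).

4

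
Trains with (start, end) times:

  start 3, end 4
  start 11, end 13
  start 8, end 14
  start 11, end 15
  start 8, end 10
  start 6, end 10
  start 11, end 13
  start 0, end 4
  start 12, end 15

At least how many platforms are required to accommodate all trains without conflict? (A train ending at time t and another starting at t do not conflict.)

Count concurrent intervals with a sweep; the peak is the room count.
Events (time:±→running): 0:+→1 3:+→2 4:-→1 4:-→0 6:+→1 8:+→2 8:+→3 10:-→2 10:-→1 11:+→2 11:+→3 11:+→4 12:+→5 … peak 5.

5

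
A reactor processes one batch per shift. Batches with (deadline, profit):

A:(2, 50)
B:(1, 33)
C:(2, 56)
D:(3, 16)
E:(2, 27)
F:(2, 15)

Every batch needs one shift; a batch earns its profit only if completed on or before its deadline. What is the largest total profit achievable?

Profit order: C=56 A=50 B=33 E=27 D=16 F=15
Assign: C→slot 2, A→slot 1, B skipped, E skipped, D→slot 3, F skipped.
Slots: [1:A] [2:C] [3:D]
Profit = 50 + 56 + 16 = 122

122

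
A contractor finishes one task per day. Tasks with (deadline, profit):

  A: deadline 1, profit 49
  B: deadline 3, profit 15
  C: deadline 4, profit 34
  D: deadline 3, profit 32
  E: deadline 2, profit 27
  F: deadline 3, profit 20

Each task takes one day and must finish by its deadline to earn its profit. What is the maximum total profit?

Take jobs in profit order; each goes to the latest open slot no later than its deadline.
By profit: A(d1,49), C(d4,34), D(d3,32), E(d2,27), F(d3,20), B(d3,15)
A→slot 1; C→slot 4; D→slot 3; E→slot 2; F skipped; B skipped.
Profit = 49 + 27 + 32 + 34 = 142

142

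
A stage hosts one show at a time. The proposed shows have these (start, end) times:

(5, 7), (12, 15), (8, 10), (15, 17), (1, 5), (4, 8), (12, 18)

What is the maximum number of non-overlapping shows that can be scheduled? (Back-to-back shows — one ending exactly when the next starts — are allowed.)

5

Sort by end time and greedily take each interval whose start is ≥ the last chosen end.
Sorted by end: (1,5)  (5,7)  (4,8)  (8,10)  (12,15)  (15,17)  (12,18)
take (1,5); take (5,7); take (8,10); take (12,15); take (15,17).
Selected 5 shows.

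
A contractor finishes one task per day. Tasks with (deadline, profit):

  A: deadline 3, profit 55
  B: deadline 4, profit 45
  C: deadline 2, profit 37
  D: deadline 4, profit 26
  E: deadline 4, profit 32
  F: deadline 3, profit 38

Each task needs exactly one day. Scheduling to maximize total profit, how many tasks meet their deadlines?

4

Sort by profit descending; place each in the latest free slot ≤ its deadline.
Profit order: A=55 B=45 F=38 C=37 E=32 D=26
Assign: A→slot 3, B→slot 4, F→slot 2, C→slot 1, E skipped, D skipped.
Slots: [1:C] [2:F] [3:A] [4:B]
4 of 6 scheduled.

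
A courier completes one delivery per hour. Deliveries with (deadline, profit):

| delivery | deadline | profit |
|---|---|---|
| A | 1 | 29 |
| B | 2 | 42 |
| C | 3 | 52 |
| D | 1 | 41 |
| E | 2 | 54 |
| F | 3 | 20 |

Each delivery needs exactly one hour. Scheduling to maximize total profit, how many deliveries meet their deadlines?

Sort by profit descending; place each in the latest free slot ≤ its deadline.
By profit: E(d2,54), C(d3,52), B(d2,42), D(d1,41), A(d1,29), F(d3,20)
E→slot 2; C→slot 3; B→slot 1; D skipped; A skipped; F skipped.
3 of 6 scheduled.

3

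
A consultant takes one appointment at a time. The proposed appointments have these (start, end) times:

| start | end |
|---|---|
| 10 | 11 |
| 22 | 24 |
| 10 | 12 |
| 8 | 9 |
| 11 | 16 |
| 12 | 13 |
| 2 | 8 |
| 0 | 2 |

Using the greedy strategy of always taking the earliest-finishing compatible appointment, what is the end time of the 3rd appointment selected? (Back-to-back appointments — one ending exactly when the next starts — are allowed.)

9

Order by finish time; keep every interval that doesn't clash with the previous kept one.
Sorted by end: (0,2)  (2,8)  (8,9)  (10,11)  (10,12)  (12,13)  (11,16)  (22,24)
take (0,2); take (2,8); take (8,9); take (10,11); skip (10,12); take (12,13); skip (11,16); take (22,24).
Selected: (0,2) (2,8) (8,9) (10,11) (12,13) (22,24)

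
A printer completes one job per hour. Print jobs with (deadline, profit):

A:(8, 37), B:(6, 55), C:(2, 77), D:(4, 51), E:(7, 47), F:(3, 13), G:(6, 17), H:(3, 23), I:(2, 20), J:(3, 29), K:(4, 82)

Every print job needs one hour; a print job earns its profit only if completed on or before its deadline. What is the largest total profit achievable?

Take jobs in profit order; each goes to the latest open slot no later than its deadline.
Profit order: K=82 C=77 B=55 D=51 E=47 A=37 J=29 H=23 I=20 G=17 F=13
Assign: K→slot 4, C→slot 2, B→slot 6, D→slot 3, E→slot 7, A→slot 8, J→slot 1, H skipped, I skipped, G→slot 5, F skipped.
Slots: [1:J] [2:C] [3:D] [4:K] [5:G] [6:B] [7:E] [8:A]
Profit = 29 + 77 + 51 + 82 + 17 + 55 + 47 + 37 = 395

395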